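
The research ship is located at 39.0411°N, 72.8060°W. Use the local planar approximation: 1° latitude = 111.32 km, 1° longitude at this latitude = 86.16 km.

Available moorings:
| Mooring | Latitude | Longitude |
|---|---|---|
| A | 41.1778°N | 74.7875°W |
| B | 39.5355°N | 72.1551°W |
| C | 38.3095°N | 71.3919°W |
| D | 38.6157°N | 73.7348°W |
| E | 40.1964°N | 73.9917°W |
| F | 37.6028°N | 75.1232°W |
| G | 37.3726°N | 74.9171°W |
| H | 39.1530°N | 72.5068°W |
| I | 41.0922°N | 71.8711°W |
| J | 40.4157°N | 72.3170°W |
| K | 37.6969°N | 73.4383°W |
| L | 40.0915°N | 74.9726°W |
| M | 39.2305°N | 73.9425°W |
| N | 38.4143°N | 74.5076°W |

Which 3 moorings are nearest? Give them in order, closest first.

H, B, D

Distances from 39.0411°N, 72.8060°W:
A: √((2.1367·111.32)² + (-1.9815·86.16)²) = √(56576.163666 + 29147.380734) = 292.7858 km
B: √((0.4944·111.32)² + (0.6509·86.16)²) = √(3029.028220 + 3145.139577) = 78.5759 km
C: √((-0.7316·111.32)² + (1.4141·86.16)²) = √(6632.752453 + 14844.706831) = 146.5519 km
D: √((-0.4254·111.32)² + (-0.9288·86.16)²) = √(2242.546032 + 6404.065926) = 92.9872 km
E: √((1.1553·111.32)² + (-1.1857·86.16)²) = √(16540.016635 + 10436.647620) = 164.2457 km
F: √((-1.4383·111.32)² + (-2.3172·86.16)²) = √(25635.710365 + 39860.103334) = 255.9215 km
G: √((-1.6685·111.32)² + (-2.1111·86.16)²) = √(34498.389188 + 33084.836447) = 259.9677 km
H: √((0.1119·111.32)² + (0.2992·86.16)²) = √(155.169574 + 664.560553) = 28.6309 km
I: √((2.0511·111.32)² + (0.9349·86.16)²) = √(52133.881993 + 6488.461023) = 242.1205 km
J: √((1.3746·111.32)² + (0.4890·86.16)²) = √(23415.264851 + 1775.125647) = 158.7148 km
K: √((-1.3442·111.32)² + (-0.6323·86.16)²) = √(22391.035446 + 2967.957954) = 159.2451 km
L: √((1.0504·111.32)² + (-2.1666·86.16)²) = √(13672.748378 + 34847.277853) = 220.2726 km
M: √((0.1894·111.32)² + (-1.1365·86.16)²) = √(444.535393 + 9588.490906) = 100.1650 km
N: √((-0.6268·111.32)² + (-1.7016·86.16)²) = √(4868.603096 + 21494.449876) = 162.3670 km
Sorted: H (28.6309 km) < B (78.5759 km) < D (92.9872 km) < M (100.1650 km) < C (146.5519 km) < …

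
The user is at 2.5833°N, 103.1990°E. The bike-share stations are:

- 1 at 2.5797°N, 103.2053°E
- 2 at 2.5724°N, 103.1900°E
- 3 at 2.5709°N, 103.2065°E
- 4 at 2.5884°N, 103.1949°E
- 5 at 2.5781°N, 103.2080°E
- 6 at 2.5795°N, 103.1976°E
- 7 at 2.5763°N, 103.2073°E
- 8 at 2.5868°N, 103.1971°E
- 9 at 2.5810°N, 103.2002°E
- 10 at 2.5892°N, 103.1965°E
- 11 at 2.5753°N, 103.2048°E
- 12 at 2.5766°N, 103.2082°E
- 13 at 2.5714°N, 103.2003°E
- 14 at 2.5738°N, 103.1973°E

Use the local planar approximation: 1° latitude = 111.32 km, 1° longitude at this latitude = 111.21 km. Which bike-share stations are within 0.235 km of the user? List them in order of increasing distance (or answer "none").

Distances from 2.5833°N, 103.1990°E:
1: 0.8071 km
2: 1.5729 km
3: 1.6128 km
4: 0.7282 km
5: 1.1562 km
6: 0.4508 km
7: 1.2080 km
8: 0.4432 km
9: 0.2887 km
10: 0.7132 km
11: 1.0996 km
12: 1.2661 km
13: 1.3326 km
14: 1.0743 km
Threshold 0.235 km: none within range.

none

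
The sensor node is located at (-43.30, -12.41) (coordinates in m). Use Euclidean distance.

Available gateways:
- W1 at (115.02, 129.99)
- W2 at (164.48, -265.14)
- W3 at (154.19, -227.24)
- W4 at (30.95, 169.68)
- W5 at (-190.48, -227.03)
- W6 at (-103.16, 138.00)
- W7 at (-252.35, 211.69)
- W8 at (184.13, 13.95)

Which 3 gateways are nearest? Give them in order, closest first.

W6, W4, W1

Distances from (-43.30, -12.41):
W1: 212.94 m
W2: 327.18 m
W3: 291.81 m
W4: 196.65 m
W5: 260.24 m
W6: 161.88 m
W7: 306.47 m
W8: 228.95 m
Sorted: W6 (161.88 m) < W4 (196.65 m) < W1 (212.94 m) < W8 (228.95 m) < W5 (260.24 m) < …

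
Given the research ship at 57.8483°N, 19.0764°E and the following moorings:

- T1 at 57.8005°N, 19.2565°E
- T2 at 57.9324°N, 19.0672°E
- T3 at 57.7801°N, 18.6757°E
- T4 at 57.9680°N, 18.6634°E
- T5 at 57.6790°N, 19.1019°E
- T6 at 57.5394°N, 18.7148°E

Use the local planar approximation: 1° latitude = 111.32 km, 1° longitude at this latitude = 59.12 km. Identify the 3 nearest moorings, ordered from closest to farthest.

T2, T1, T5

Distances from 57.8483°N, 19.0764°E:
T1: √((-0.0478·111.32)² + (0.1801·59.12)²) = √(28.314063 + 113.369512) = 11.9031 km
T2: √((0.0841·111.32)² + (-0.0092·59.12)²) = √(87.647269 + 0.295832) = 9.3778 km
T3: √((-0.0682·111.32)² + (-0.4007·59.12)²) = √(57.638828 + 561.186914) = 24.8762 km
T4: √((0.1197·111.32)² + (-0.4130·59.12)²) = √(177.555732 + 596.168402) = 27.8159 km
T5: √((-0.1693·111.32)² + (0.0255·59.12)²) = √(355.189658 + 2.272737) = 18.9067 km
T6: √((-0.3089·111.32)² + (-0.3616·59.12)²) = √(1182.448438 + 457.009991) = 40.4902 km
Sorted: T2 (9.3778 km) < T1 (11.9031 km) < T5 (18.9067 km) < T3 (24.8762 km) < T4 (27.8159 km) < …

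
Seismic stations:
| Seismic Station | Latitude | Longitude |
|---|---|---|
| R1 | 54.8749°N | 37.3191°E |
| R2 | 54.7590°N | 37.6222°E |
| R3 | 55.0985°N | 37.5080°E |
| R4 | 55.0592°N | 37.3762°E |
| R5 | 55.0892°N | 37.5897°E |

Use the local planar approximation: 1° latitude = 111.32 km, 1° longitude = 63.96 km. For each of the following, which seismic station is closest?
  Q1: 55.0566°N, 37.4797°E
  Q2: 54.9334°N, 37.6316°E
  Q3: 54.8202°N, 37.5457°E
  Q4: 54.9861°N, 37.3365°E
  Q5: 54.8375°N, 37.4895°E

Q1 at 55.0566°N, 37.4797°E:
  R1: √((-0.1817·111.32)² + (-0.1606·63.96)²) = √(409.125218 + 105.513491) = 22.6856 km
  R2: √((-0.2976·111.32)² + (0.1425·63.96)²) = √(1097.519510 + 83.070464) = 34.3597 km
  R3: √((0.0419·111.32)² + (0.0283·63.96)²) = √(21.755769 + 3.276346) = 5.0032 km
  R4: √((0.0026·111.32)² + (-0.1035·63.96)²) = √(0.083771 + 43.822546) = 6.6262 km
  R5: √((0.0326·111.32)² + (0.1100·63.96)²) = √(13.169873 + 49.499667) = 7.9164 km
  → nearest: R3 (5.0032 km)
Q2 at 54.9334°N, 37.6316°E:
  R1: √((-0.0585·111.32)² + (-0.3125·63.96)²) = √(42.409009 + 399.500156) = 21.0216 km
  R2: √((-0.1744·111.32)² + (-0.0094·63.96)²) = √(376.911472 + 0.361470) = 19.4235 km
  R3: √((0.1651·111.32)² + (-0.1236·63.96)²) = √(337.785141 + 62.496235) = 20.0070 km
  R4: √((0.1258·111.32)² + (-0.2554·63.96)²) = √(196.113584 + 266.844770) = 21.5165 km
  R5: √((0.1558·111.32)² + (-0.0419·63.96)²) = √(300.802403 + 7.181993) = 17.5495 km
  → nearest: R5 (17.5495 km)
Q3 at 54.8202°N, 37.5457°E:
  R1: √((0.0547·111.32)² + (-0.2266·63.96)²) = √(37.078405 + 210.056788) = 15.7205 km
  R2: √((-0.0612·111.32)² + (0.0765·63.96)²) = √(46.414026 + 23.940862) = 8.3878 km
  R3: √((0.2783·111.32)² + (-0.0377·63.96)²) = √(959.782458 + 5.814329) = 31.0741 km
  R4: √((0.2390·111.32)² + (-0.1695·63.96)²) = √(707.851566 + 117.532051) = 28.7295 km
  R5: √((0.2690·111.32)² + (0.0440·63.96)²) = √(896.707816 + 7.919947) = 30.0770 km
  → nearest: R2 (8.3878 km)
Q4 at 54.9861°N, 37.3365°E:
  R1: √((-0.1112·111.32)² + (-0.0174·63.96)²) = √(153.234293 + 1.238555) = 12.4287 km
  R2: √((-0.2271·111.32)² + (0.2857·63.96)²) = √(639.117433 + 333.916124) = 31.1935 km
  R3: √((0.1124·111.32)² + (0.1715·63.96)²) = √(156.559353 + 120.322032) = 16.6398 km
  R4: √((0.0731·111.32)² + (0.0397·63.96)²) = √(66.218776 + 6.447598) = 8.5245 km
  R5: √((0.1031·111.32)² + (0.2532·63.96)²) = √(131.723641 + 262.267401) = 19.8492 km
  → nearest: R4 (8.5245 km)
Q5 at 54.8375°N, 37.4895°E:
  R1: √((0.0374·111.32)² + (-0.1704·63.96)²) = √(17.333633 + 118.783493) = 11.6669 km
  R2: √((-0.0785·111.32)² + (0.1327·63.96)²) = √(76.363480 + 72.037520) = 12.1820 km
  R3: √((0.2610·111.32)² + (0.0185·63.96)²) = √(844.165132 + 1.400104) = 29.0786 km
  R4: √((0.2217·111.32)² + (-0.1133·63.96)²) = √(609.084828 + 52.514197) = 25.7216 km
  R5: √((0.2517·111.32)² + (0.1002·63.96)²) = √(785.078034 + 41.072615) = 28.7428 km
  → nearest: R1 (11.6669 km)

Q1→R3; Q2→R5; Q3→R2; Q4→R4; Q5→R1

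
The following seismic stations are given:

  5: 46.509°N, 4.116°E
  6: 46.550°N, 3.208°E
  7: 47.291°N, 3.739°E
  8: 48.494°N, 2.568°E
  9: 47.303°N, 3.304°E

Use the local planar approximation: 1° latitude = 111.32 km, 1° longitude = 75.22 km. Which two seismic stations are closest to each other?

Pairwise distances:
5–6: 68.452 km
5–7: 91.555 km
5–8: 249.772 km
5–9: 107.439 km
6–7: 91.650 km
6–8: 221.696 km
6–9: 84.134 km
7–8: 160.289 km
7–9: 32.748 km
8–9: 143.677 km
Closest pair: 7–9 at 32.748 km.

7 and 9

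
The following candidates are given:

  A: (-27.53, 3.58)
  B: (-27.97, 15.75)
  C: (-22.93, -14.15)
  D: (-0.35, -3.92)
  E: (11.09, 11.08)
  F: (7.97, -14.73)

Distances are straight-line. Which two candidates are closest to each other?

Pairwise distances:
A–B: 12.178
D–F: 13.641
A–C: 18.317
D–E: 18.865
C–D: 24.789
E–F: 25.998
A–D: 28.196
B–C: 30.322
C–F: 30.905
B–D: 33.908
B–E: 39.338
A–E: 39.342
A–F: 39.944
C–E: 42.355
B–F: 47.124
Closest pair: A–B at 12.178.

A and B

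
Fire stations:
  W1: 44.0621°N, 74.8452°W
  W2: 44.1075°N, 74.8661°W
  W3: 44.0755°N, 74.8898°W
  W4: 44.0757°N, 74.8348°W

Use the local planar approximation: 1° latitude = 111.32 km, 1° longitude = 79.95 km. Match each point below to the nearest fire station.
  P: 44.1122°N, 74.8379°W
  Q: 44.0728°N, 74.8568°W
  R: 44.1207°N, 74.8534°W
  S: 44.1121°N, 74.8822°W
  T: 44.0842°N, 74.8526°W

P→W2; Q→W1; R→W2; S→W2; T→W4

P at 44.1122°N, 74.8379°W:
  W1: √((-0.0501·111.32)² + (-0.0073·79.95)²) = √(31.104401 + 0.340630) = 5.6076 km
  W2: √((-0.0047·111.32)² + (-0.0282·79.95)²) = √(0.273742 + 5.083176) = 2.3145 km
  W3: √((-0.0367·111.32)² + (-0.0519·79.95)²) = √(16.690853 + 17.217562) = 5.8231 km
  W4: √((-0.0365·111.32)² + (0.0031·79.95)²) = √(16.509432 + 0.061427) = 4.0707 km
  → nearest: W2 (2.3145 km)
Q at 44.0728°N, 74.8568°W:
  W1: √((-0.0107·111.32)² + (0.0116·79.95)²) = √(1.418776 + 0.860108) = 1.5096 km
  W2: √((0.0347·111.32)² + (-0.0093·79.95)²) = √(14.921255 + 0.552844) = 3.9337 km
  W3: √((0.0027·111.32)² + (-0.0330·79.95)²) = √(0.090339 + 6.960891) = 2.6554 km
  W4: √((0.0029·111.32)² + (0.0220·79.95)²) = √(0.104218 + 3.093729) = 1.7883 km
  → nearest: W1 (1.5096 km)
R at 44.1207°N, 74.8534°W:
  W1: √((-0.0586·111.32)² + (0.0082·79.95)²) = √(42.554121 + 0.429798) = 6.5562 km
  W2: √((-0.0132·111.32)² + (-0.0127·79.95)²) = √(2.159207 + 1.030966) = 1.7861 km
  W3: √((-0.0452·111.32)² + (-0.0364·79.95)²) = √(25.317643 + 8.469148) = 5.8126 km
  W4: √((-0.0450·111.32)² + (0.0186·79.95)²) = √(25.094088 + 2.211377) = 5.2255 km
  → nearest: W2 (1.7861 km)
S at 44.1121°N, 74.8822°W:
  W1: √((-0.0500·111.32)² + (0.0370·79.95)²) = √(30.980356 + 8.750651) = 6.3033 km
  W2: √((-0.0046·111.32)² + (0.0161·79.95)²) = √(0.262218 + 1.656871) = 1.3853 km
  W3: √((-0.0366·111.32)² + (-0.0076·79.95)²) = √(16.600018 + 0.369202) = 4.1194 km
  W4: √((-0.0364·111.32)² + (0.0474·79.95)²) = √(16.419093 + 14.361296) = 5.5480 km
  → nearest: W2 (1.3853 km)
T at 44.0842°N, 74.8526°W:
  W1: √((-0.0221·111.32)² + (0.0074·79.95)²) = √(6.052446 + 0.350026) = 2.5303 km
  W2: √((0.0233·111.32)² + (-0.0135·79.95)²) = √(6.727570 + 1.164942) = 2.8094 km
  W3: √((-0.0087·111.32)² + (-0.0372·79.95)²) = √(0.937961 + 8.845509) = 3.1279 km
  W4: √((-0.0085·111.32)² + (0.0178·79.95)²) = √(0.895332 + 2.025242) = 1.7090 km
  → nearest: W4 (1.7090 km)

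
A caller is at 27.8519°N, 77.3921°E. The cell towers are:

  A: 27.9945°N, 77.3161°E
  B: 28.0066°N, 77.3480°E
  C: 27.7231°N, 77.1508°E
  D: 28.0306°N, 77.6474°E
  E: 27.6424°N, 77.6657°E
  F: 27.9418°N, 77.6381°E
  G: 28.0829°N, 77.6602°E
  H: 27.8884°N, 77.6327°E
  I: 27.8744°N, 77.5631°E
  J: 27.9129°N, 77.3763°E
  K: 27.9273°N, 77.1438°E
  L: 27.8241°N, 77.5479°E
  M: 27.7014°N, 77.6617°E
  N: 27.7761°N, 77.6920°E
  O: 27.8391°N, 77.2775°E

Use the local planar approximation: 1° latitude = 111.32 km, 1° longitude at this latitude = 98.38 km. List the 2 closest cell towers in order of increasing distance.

Distances from 27.8519°N, 77.3921°E:
A: 17.5469 km
B: 17.7593 km
C: 27.7331 km
D: 32.0400 km
E: 35.6147 km
F: 26.1890 km
G: 36.8366 km
H: 24.0164 km
I: 17.0084 km
J: 6.9662 km
K: 25.8296 km
L: 15.6369 km
M: 31.3714 km
N: 30.6871 km
O: 11.3640 km
Sorted: J (6.9662 km) < O (11.3640 km) < L (15.6369 km) < I (17.0084 km) < …

J, O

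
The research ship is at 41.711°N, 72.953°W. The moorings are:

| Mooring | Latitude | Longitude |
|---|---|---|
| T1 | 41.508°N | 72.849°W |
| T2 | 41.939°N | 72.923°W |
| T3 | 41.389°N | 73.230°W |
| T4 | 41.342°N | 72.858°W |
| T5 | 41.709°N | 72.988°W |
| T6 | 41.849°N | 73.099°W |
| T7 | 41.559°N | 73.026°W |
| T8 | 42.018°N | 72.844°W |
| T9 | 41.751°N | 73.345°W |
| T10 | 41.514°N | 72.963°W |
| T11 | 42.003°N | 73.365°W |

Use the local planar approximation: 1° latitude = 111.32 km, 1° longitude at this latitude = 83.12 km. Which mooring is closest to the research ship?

T5

Distances from 41.711°N, 72.953°W:
T1: 24.195 km
T2: 25.503 km
T3: 42.603 km
T4: 41.829 km
T5: 2.918 km
T6: 19.577 km
T7: 17.976 km
T8: 35.356 km
T9: 32.886 km
T10: 21.946 km
T11: 47.216 km
Minimum: T5 at 2.918 km.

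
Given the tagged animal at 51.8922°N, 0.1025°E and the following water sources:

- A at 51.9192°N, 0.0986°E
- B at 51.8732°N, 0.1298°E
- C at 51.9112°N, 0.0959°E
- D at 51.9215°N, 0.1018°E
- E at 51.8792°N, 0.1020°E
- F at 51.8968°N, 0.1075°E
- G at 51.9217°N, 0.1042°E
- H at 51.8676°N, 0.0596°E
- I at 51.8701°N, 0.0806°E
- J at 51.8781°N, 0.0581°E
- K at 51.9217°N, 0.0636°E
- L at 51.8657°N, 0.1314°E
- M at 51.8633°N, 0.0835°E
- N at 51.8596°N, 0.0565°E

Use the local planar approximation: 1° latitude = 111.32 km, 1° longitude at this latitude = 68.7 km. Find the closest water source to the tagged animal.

F

Distances from 51.8922°N, 0.1025°E:
A: √((0.0270·111.32)² + (-0.0039·68.7)²) = √(9.033872 + 0.071786) = 3.0176 km
B: √((-0.0190·111.32)² + (0.0273·68.7)²) = √(4.473563 + 3.517538) = 2.8269 km
C: √((0.0190·111.32)² + (-0.0066·68.7)²) = √(4.473563 + 0.205590) = 2.1631 km
D: √((0.0293·111.32)² + (-0.0007·68.7)²) = √(10.638530 + 0.002313) = 3.2620 km
E: √((-0.0130·111.32)² + (-0.0005·68.7)²) = √(2.094272 + 0.001180) = 1.4476 km
F: √((0.0046·111.32)² + (0.0050·68.7)²) = √(0.262218 + 0.117992) = 0.6166 km
G: √((0.0295·111.32)² + (0.0017·68.7)²) = √(10.784262 + 0.013640) = 3.2860 km
H: √((-0.0246·111.32)² + (-0.0429·68.7)²) = √(7.499229 + 8.686165) = 4.0231 km
I: √((-0.0221·111.32)² + (-0.0219·68.7)²) = √(6.052446 + 2.263611) = 2.8838 km
J: √((-0.0141·111.32)² + (-0.0444·68.7)²) = √(2.463682 + 9.304208) = 3.4304 km
K: √((0.0295·111.32)² + (-0.0389·68.7)²) = √(10.784262 + 7.141882) = 4.2339 km
L: √((-0.0265·111.32)² + (0.0289·68.7)²) = √(8.702382 + 3.941932) = 3.5559 km
M: √((-0.0289·111.32)² + (-0.0190·68.7)²) = √(10.350041 + 1.703808) = 3.4719 km
N: √((-0.0326·111.32)² + (-0.0460·68.7)²) = √(13.169873 + 9.986864) = 4.8121 km
Minimum: F at 0.6166 km.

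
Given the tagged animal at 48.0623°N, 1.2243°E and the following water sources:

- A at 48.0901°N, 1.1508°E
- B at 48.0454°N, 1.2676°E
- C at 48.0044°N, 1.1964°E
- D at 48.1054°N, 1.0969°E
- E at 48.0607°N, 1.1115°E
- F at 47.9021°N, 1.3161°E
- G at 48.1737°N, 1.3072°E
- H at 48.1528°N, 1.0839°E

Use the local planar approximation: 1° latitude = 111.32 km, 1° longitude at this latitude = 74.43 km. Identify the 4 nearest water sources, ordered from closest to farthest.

Distances from 48.0623°N, 1.2243°E:
A: √((0.0278·111.32)² + (-0.0735·74.43)²) = √(9.577143 + 29.927519) = 6.2853 km
B: √((-0.0169·111.32)² + (0.0433·74.43)²) = √(3.539320 + 10.386562) = 3.7317 km
C: √((-0.0579·111.32)² + (-0.0279·74.43)²) = √(41.543542 + 4.312255) = 6.7717 km
D: √((0.0431·111.32)² + (-0.1274·74.43)²) = √(23.019768 + 89.915568) = 10.6271 km
E: √((-0.0016·111.32)² + (-0.1128·74.43)²) = √(0.031724 + 70.487846) = 8.3976 km
F: √((-0.1602·111.32)² + (0.0918·74.43)²) = √(318.032438 + 46.685434) = 19.0976 km
G: √((0.1114·111.32)² + (0.0829·74.43)²) = √(153.785991 + 38.071948) = 13.8513 km
H: √((0.0905·111.32)² + (-0.1404·74.43)²) = √(101.494744 + 109.201915) = 14.5154 km
Sorted: B (3.7317 km) < A (6.2853 km) < C (6.7717 km) < E (8.3976 km) < D (10.6271 km) < G (13.8513 km) < …

B, A, C, E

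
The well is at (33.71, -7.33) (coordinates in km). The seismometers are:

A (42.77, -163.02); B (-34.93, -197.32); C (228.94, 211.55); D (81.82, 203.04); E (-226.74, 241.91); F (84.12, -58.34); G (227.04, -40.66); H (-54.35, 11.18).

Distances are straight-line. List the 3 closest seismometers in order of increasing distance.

Distances from (33.71, -7.33):
A: √((9.06)² + (-155.69)²) = √(82.0836 + 24239.3761) = 155.95 km
B: √((-68.64)² + (-189.99)²) = √(4711.4496 + 36096.2001) = 202.01 km
C: √((195.23)² + (218.88)²) = √(38114.7529 + 47908.4544) = 293.30 km
D: √((48.11)² + (210.37)²) = √(2314.5721 + 44255.5369) = 215.80 km
E: √((-260.45)² + (249.24)²) = √(67834.2025 + 62120.5776) = 360.49 km
F: √((50.41)² + (-51.01)²) = √(2541.1681 + 2602.0201) = 71.72 km
G: √((193.33)² + (-33.33)²) = √(37376.4889 + 1110.8889) = 196.18 km
H: √((-88.06)² + (18.51)²) = √(7754.5636 + 342.6201) = 89.98 km
Sorted: F (71.72 km) < H (89.98 km) < A (155.95 km) < G (196.18 km) < B (202.01 km) < …

F, H, A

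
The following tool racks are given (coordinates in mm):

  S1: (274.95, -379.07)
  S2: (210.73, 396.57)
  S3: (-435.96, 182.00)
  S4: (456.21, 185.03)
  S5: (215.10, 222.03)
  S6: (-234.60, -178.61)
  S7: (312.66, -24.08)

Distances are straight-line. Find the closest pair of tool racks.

Pairwise distances:
S1–S2: √((-64.22)² + (775.64)²) = √(4124.2084 + 601617.4096) = 778.29 mm
S1–S3: √((-710.91)² + (561.07)²) = √(505393.0281 + 314799.5449) = 905.64 mm
S1–S4: √((181.26)² + (564.10)²) = √(32855.1876 + 318208.8100) = 592.51 mm
S1–S5: √((-59.85)² + (601.10)²) = √(3582.0225 + 361321.2100) = 604.07 mm
S1–S6: √((-509.55)² + (200.46)²) = √(259641.2025 + 40184.2116) = 547.56 mm
S1–S7: √((37.71)² + (354.99)²) = √(1422.0441 + 126017.9001) = 356.99 mm
S2–S3: √((-646.69)² + (-214.57)²) = √(418207.9561 + 46040.2849) = 681.36 mm
S2–S4: √((245.48)² + (-211.54)²) = √(60260.4304 + 44749.1716) = 324.05 mm
S2–S5: √((4.37)² + (-174.54)²) = √(19.0969 + 30464.2116) = 174.59 mm
S2–S6: √((-445.33)² + (-575.18)²) = √(198318.8089 + 330832.0324) = 727.43 mm
S2–S7: √((101.93)² + (-420.65)²) = √(10389.7249 + 176946.4225) = 432.82 mm
S3–S4: √((892.17)² + (3.03)²) = √(795967.3089 + 9.1809) = 892.18 mm
S3–S5: √((651.06)² + (40.03)²) = √(423879.1236 + 1602.4009) = 652.29 mm
S3–S6: √((201.36)² + (-360.61)²) = √(40545.8496 + 130039.5721) = 413.02 mm
S3–S7: √((748.62)² + (-206.08)²) = √(560431.9044 + 42468.9664) = 776.47 mm
S4–S5: √((-241.11)² + (37.00)²) = √(58134.0321 + 1369.0000) = 243.93 mm
S4–S6: √((-690.81)² + (-363.64)²) = √(477218.4561 + 132234.0496) = 780.67 mm
S4–S7: √((-143.55)² + (-209.11)²) = √(20606.6025 + 43726.9921) = 253.64 mm
S5–S6: √((-449.70)² + (-400.64)²) = √(202230.0900 + 160512.4096) = 602.28 mm
S5–S7: √((97.56)² + (-246.11)²) = √(9517.9536 + 60570.1321) = 264.74 mm
S6–S7: √((547.26)² + (154.53)²) = √(299493.5076 + 23879.5209) = 568.66 mm
Closest pair: S2–S5 at 174.59 mm.

S2 and S5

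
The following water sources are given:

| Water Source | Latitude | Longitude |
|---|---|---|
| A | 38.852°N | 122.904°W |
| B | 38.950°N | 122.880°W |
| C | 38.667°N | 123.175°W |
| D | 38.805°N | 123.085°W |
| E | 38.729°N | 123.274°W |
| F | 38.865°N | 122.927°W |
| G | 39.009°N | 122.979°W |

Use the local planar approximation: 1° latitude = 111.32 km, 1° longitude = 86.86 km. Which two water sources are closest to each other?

Pairwise distances:
A–F: 2.467 km
B–F: 10.305 km
B–G: 10.820 km
C–E: 11.026 km
A–B: 11.107 km
D–F: 15.263 km
A–D: 16.569 km
F–G: 16.654 km
C–D: 17.237 km
D–E: 18.468 km
A–G: 18.652 km
B–D: 24.033 km
D–G: 24.505 km
C–F: 30.820 km
A–C: 31.276 km
E–F: 33.729 km
A–E: 34.933 km
E–G: 40.350 km
B–C: 40.608 km
C–G: 41.705 km
B–E: 42.148 km
Closest pair: A–F at 2.467 km.

A and F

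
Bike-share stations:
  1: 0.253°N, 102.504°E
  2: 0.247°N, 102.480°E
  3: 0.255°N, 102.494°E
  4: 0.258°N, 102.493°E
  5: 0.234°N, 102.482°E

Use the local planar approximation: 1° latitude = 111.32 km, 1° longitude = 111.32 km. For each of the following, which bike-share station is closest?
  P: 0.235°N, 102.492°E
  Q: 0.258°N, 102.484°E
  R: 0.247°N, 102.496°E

P at 0.235°N, 102.492°E:
  1: √((0.018·111.32)² + (0.012·111.32)²) = √(4.01505 + 1.78447) = 2.408 km
  2: √((0.012·111.32)² + (-0.012·111.32)²) = √(1.78447 + 1.78447) = 1.889 km
  3: √((0.020·111.32)² + (0.002·111.32)²) = √(4.95686 + 0.04957) = 2.238 km
  4: √((0.023·111.32)² + (0.001·111.32)²) = √(6.55544 + 0.01239) = 2.563 km
  5: √((-0.001·111.32)² + (-0.010·111.32)²) = √(0.01239 + 1.23921) = 1.119 km
  → nearest: 5 (1.119 km)
Q at 0.258°N, 102.484°E:
  1: √((-0.005·111.32)² + (0.020·111.32)²) = √(0.30980 + 4.95686) = 2.295 km
  2: √((-0.011·111.32)² + (-0.004·111.32)²) = √(1.49945 + 0.19827) = 1.303 km
  3: √((-0.003·111.32)² + (0.010·111.32)²) = √(0.11153 + 1.23921) = 1.162 km
  4: √((0.000·111.32)² + (0.009·111.32)²) = √(0.00000 + 1.00376) = 1.002 km
  5: √((-0.024·111.32)² + (-0.002·111.32)²) = √(7.13787 + 0.04957) = 2.681 km
  → nearest: 4 (1.002 km)
R at 0.247°N, 102.496°E:
  1: √((0.006·111.32)² + (0.008·111.32)²) = √(0.44612 + 0.79310) = 1.113 km
  2: √((0.000·111.32)² + (-0.016·111.32)²) = √(0.00000 + 3.17239) = 1.781 km
  3: √((0.008·111.32)² + (-0.002·111.32)²) = √(0.79310 + 0.04957) = 0.918 km
  4: √((0.011·111.32)² + (-0.003·111.32)²) = √(1.49945 + 0.11153) = 1.269 km
  5: √((-0.013·111.32)² + (-0.014·111.32)²) = √(2.09427 + 2.42886) = 2.127 km
  → nearest: 3 (0.918 km)

P→5; Q→4; R→3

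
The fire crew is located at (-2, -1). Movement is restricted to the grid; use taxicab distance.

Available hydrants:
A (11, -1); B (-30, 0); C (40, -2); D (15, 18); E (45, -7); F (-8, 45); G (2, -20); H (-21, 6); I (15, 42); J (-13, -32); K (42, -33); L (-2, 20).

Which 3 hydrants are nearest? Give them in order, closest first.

A, L, G

Distances from (-2, -1):
A: 13
B: 29
C: 43
D: 36
E: 53
F: 52
G: 23
H: 26
I: 60
J: 42
K: 76
L: 21
Sorted: A (13) < L (21) < G (23) < H (26) < B (29) < …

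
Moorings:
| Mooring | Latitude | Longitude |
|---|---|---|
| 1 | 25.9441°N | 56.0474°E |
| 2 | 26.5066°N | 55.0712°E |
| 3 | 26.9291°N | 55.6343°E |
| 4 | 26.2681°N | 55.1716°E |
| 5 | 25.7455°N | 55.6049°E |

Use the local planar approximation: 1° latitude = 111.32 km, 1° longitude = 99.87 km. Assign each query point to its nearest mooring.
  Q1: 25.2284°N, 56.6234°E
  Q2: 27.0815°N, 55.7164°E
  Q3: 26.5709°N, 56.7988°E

Q1→1; Q2→3; Q3→1

Q1 at 25.2284°N, 56.6234°E:
  1: √((0.7157·111.32)² + (-0.5760·99.87)²) = √(6347.583605 + 3309.139431) = 98.2686 km
  2: √((1.2782·111.32)² + (-1.5522·99.87)²) = √(20246.223267 + 24030.646672) = 210.4207 km
  3: √((1.7007·111.32)² + (-0.9891·99.87)²) = √(35842.790907 + 9757.768345) = 213.5429 km
  4: √((1.0397·111.32)² + (-1.4518·99.87)²) = √(13395.609638 + 21022.467216) = 185.5211 km
  5: √((0.5171·111.32)² + (-1.0185·99.87)²) = √(3313.564821 + 10346.469133) = 116.8761 km
  → nearest: 1 (98.2686 km)
Q2 at 27.0815°N, 55.7164°E:
  1: √((-1.1374·111.32)² + (0.3310·99.87)²) = √(16031.451414 + 1092.763266) = 130.8595 km
  2: √((-0.5749·111.32)² + (-0.6452·99.87)²) = √(4095.727109 + 4152.014076) = 90.8171 km
  3: √((-0.1524·111.32)² + (-0.0821·99.87)²) = √(287.816925 + 67.228963) = 18.8427 km
  4: √((-0.8134·111.32)² + (-0.5448·99.87)²) = √(8198.883802 + 2960.358433) = 105.6373 km
  5: √((-1.3360·111.32)² + (-0.1115·99.87)²) = √(22118.685401 + 123.999472) = 149.1398 km
  → nearest: 3 (18.8427 km)
Q3 at 26.5709°N, 56.7988°E:
  1: √((-0.6268·111.32)² + (-0.7514·99.87)²) = √(4868.603096 + 5631.349491) = 102.4693 km
  2: √((-0.0643·111.32)² + (-1.7276·99.87)²) = √(51.235189 + 29768.468394) = 172.6838 km
  3: √((0.3582·111.32)² + (-1.1645·99.87)²) = √(1590.001589 + 13525.367851) = 122.9446 km
  4: √((-0.3028·111.32)² + (-1.6272·99.87)²) = √(1136.208770 + 26409.000872) = 165.9675 km
  5: √((-0.8254·111.32)² + (-1.1939·99.87)²) = √(8442.582718 + 14216.935862) = 150.5308 km
  → nearest: 1 (102.4693 km)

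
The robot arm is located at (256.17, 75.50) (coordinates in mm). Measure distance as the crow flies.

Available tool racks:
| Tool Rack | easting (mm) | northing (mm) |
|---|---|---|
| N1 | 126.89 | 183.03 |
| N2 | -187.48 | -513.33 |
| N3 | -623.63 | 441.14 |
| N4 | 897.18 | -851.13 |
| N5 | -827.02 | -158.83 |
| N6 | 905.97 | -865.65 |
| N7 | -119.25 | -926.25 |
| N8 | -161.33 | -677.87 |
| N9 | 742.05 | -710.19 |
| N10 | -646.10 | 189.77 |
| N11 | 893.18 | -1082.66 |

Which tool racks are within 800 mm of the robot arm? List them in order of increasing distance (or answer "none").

N1, N2

Distances from (256.17, 75.50):
N1: 168.15 mm
N2: 737.26 mm
N3: 952.75 mm
N4: 1126.74 mm
N5: 1108.25 mm
N6: 1143.68 mm
N7: 1069.79 mm
N8: 861.32 mm
N9: 923.79 mm
N10: 909.48 mm
N11: 1321.79 mm
Threshold 800 mm: N1 (168.15 mm), N2 (737.26 mm) are within range.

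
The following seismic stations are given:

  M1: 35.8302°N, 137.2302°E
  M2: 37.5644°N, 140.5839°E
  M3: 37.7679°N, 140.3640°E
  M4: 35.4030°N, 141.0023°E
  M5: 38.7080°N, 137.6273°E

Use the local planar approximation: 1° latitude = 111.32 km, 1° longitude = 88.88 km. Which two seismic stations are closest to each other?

Pairwise distances:
M1–M2: 355.1317 km
M1–M3: 352.2906 km
M1–M4: 338.6203 km
M1–M5: 322.2950 km
M2–M3: 29.9196 km
M2–M4: 243.4639 km
M2–M5: 291.9956 km
M3–M4: 269.3041 km
M3–M5: 264.7956 km
M4–M5: 474.7017 km
Closest pair: M2–M3 at 29.9196 km.

M2 and M3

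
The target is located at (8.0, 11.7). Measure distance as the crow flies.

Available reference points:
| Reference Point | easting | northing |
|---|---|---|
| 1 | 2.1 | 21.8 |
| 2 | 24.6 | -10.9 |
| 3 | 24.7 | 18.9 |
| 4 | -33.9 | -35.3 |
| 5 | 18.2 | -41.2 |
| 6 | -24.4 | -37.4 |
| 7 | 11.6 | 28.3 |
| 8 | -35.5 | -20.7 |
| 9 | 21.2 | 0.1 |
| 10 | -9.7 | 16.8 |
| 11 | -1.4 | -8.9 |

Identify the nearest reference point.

1

Distances from (8.0, 11.7):
1: √((-5.9)² + (10.1)²) = √(34.810 + 102.010) = 11.7
2: √((16.6)² + (-22.6)²) = √(275.560 + 510.760) = 28.0
3: √((16.7)² + (7.2)²) = √(278.890 + 51.840) = 18.2
4: √((-41.9)² + (-47.0)²) = √(1755.610 + 2209.000) = 63.0
5: √((10.2)² + (-52.9)²) = √(104.040 + 2798.410) = 53.9
6: √((-32.4)² + (-49.1)²) = √(1049.760 + 2410.810) = 58.8
7: √((3.6)² + (16.6)²) = √(12.960 + 275.560) = 17.0
8: √((-43.5)² + (-32.4)²) = √(1892.250 + 1049.760) = 54.2
9: √((13.2)² + (-11.6)²) = √(174.240 + 134.560) = 17.6
10: √((-17.7)² + (5.1)²) = √(313.290 + 26.010) = 18.4
11: √((-9.4)² + (-20.6)²) = √(88.360 + 424.360) = 22.6
Minimum: 1 at 11.7.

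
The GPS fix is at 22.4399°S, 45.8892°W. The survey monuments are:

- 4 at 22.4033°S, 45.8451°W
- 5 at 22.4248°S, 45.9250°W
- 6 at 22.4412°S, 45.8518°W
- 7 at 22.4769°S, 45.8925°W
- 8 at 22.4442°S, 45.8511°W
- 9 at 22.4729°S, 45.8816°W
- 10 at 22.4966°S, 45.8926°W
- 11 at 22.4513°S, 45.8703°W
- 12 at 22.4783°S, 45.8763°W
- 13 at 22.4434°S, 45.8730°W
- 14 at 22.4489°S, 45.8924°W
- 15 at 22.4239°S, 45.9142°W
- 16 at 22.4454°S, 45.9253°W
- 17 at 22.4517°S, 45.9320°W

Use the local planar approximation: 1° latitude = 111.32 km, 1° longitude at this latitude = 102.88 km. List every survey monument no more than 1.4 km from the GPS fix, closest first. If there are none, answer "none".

14

Distances from 22.4399°S, 45.8892°W:
4: √((0.0366·111.32)² + (0.0441·102.88)²) = √(16.600018 + 20.584442) = 6.0979 km
5: √((0.0151·111.32)² + (-0.0358·102.88)²) = √(2.825532 + 13.565255) = 4.0486 km
6: √((-0.0013·111.32)² + (0.0374·102.88)²) = √(0.020943 + 14.804888) = 3.8504 km
7: √((-0.0370·111.32)² + (-0.0033·102.88)²) = √(16.964843 + 0.115263) = 4.1328 km
8: √((-0.0043·111.32)² + (0.0381·102.88)²) = √(0.229131 + 15.364268) = 3.9488 km
9: √((-0.0330·111.32)² + (0.0076·102.88)²) = √(13.495043 + 0.611349) = 3.7558 km
10: √((-0.0567·111.32)² + (-0.0034·102.88)²) = √(39.839375 + 0.122354) = 6.3215 km
11: √((-0.0114·111.32)² + (0.0189·102.88)²) = √(1.610483 + 3.780816) = 2.3219 km
12: √((-0.0384·111.32)² + (0.0129·102.88)²) = √(18.272957 + 1.761332) = 4.4760 km
13: √((-0.0035·111.32)² + (0.0162·102.88)²) = √(0.151804 + 2.777742) = 1.7116 km
14: √((-0.0090·111.32)² + (-0.0032·102.88)²) = √(1.003764 + 0.108383) = 1.0546 km
15: √((0.0160·111.32)² + (-0.0250·102.88)²) = √(3.172388 + 6.615184) = 3.1285 km
16: √((-0.0055·111.32)² + (-0.0361·102.88)²) = √(0.374862 + 13.793558) = 3.7641 km
17: √((-0.0118·111.32)² + (-0.0428·102.88)²) = √(1.725482 + 19.388734) = 4.5950 km
Threshold 1.4 km: 14 (1.0546 km) is within range.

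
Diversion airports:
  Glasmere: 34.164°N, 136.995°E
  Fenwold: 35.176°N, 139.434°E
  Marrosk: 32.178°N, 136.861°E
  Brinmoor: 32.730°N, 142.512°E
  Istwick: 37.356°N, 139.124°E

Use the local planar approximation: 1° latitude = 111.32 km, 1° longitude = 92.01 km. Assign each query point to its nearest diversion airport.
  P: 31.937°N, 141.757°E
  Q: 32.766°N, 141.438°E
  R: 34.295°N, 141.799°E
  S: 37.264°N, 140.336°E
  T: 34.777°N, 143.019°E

P→Brinmoor; Q→Brinmoor; R→Brinmoor; S→Istwick; T→Brinmoor

P at 31.937°N, 141.757°E:
  Glasmere: 503.424 km
  Fenwold: 419.156 km
  Marrosk: 451.279 km
  Brinmoor: 112.332 km
  Istwick: 650.072 km
  → nearest: Brinmoor (112.332 km)
Q at 32.766°N, 141.438°E:
  Glasmere: 437.421 km
  Fenwold: 325.536 km
  Marrosk: 426.186 km
  Brinmoor: 98.900 km
  Istwick: 553.543 km
  → nearest: Brinmoor (98.900 km)
R at 34.295°N, 141.799°E:
  Glasmere: 442.257 km
  Fenwold: 238.683 km
  Marrosk: 511.828 km
  Brinmoor: 186.158 km
  Istwick: 420.344 km
  → nearest: Brinmoor (186.158 km)
S at 37.264°N, 140.336°E:
  Glasmere: 462.154 km
  Fenwold: 246.808 km
  Marrosk: 650.217 km
  Brinmoor: 542.985 km
  Istwick: 111.985 km
  → nearest: Istwick (111.985 km)
T at 34.777°N, 143.019°E:
  Glasmere: 558.453 km
  Fenwold: 332.833 km
  Marrosk: 636.191 km
  Brinmoor: 232.598 km
  Istwick: 459.193 km
  → nearest: Brinmoor (232.598 km)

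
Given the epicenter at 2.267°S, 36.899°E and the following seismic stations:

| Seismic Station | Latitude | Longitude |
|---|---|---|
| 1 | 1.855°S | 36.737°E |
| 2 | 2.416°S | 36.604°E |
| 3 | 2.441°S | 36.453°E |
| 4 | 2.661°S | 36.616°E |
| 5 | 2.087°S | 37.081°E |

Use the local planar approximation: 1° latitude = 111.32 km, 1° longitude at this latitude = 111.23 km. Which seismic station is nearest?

Distances from 2.267°S, 36.899°E:
1: √((0.412·111.32)² + (-0.162·111.23)²) = √(2103.49182 + 324.69373) = 49.277 km
2: √((-0.149·111.32)² + (-0.295·111.23)²) = √(275.11795 + 1076.68313) = 36.767 km
3: √((-0.174·111.32)² + (-0.446·111.23)²) = √(375.18450 + 2461.01121) = 53.256 km
4: √((-0.394·111.32)² + (-0.283·111.23)²) = √(1923.70662 + 990.87015) = 53.987 km
5: √((0.180·111.32)² + (0.182·111.23)²) = √(401.50541 + 409.81387) = 28.484 km
Minimum: 5 at 28.484 km.

5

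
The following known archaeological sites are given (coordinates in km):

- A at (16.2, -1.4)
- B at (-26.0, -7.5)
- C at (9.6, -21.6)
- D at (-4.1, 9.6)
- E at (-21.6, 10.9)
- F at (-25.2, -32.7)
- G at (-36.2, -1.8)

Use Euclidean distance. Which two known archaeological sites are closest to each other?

Pairwise distances:
A–B: √((-42.2)² + (-6.1)²) = √(1780.8400 + 37.2100) = 42.64 km
A–C: √((-6.6)² + (-20.2)²) = √(43.5600 + 408.0400) = 21.25 km
A–D: √((-20.3)² + (11.0)²) = √(412.0900 + 121.0000) = 23.09 km
A–E: √((-37.8)² + (12.3)²) = √(1428.8400 + 151.2900) = 39.75 km
A–F: √((-41.4)² + (-31.3)²) = √(1713.9600 + 979.6900) = 51.90 km
A–G: √((-52.4)² + (-0.4)²) = √(2745.7600 + 0.1600) = 52.40 km
B–C: √((35.6)² + (-14.1)²) = √(1267.3600 + 198.8100) = 38.29 km
B–D: √((21.9)² + (17.1)²) = √(479.6100 + 292.4100) = 27.79 km
B–E: √((4.4)² + (18.4)²) = √(19.3600 + 338.5600) = 18.92 km
B–F: √((0.8)² + (-25.2)²) = √(0.6400 + 635.0400) = 25.21 km
B–G: √((-10.2)² + (5.7)²) = √(104.0400 + 32.4900) = 11.68 km
C–D: √((-13.7)² + (31.2)²) = √(187.6900 + 973.4400) = 34.08 km
C–E: √((-31.2)² + (32.5)²) = √(973.4400 + 1056.2500) = 45.05 km
C–F: √((-34.8)² + (-11.1)²) = √(1211.0400 + 123.2100) = 36.53 km
C–G: √((-45.8)² + (19.8)²) = √(2097.6400 + 392.0400) = 49.90 km
D–E: √((-17.5)² + (1.3)²) = √(306.2500 + 1.6900) = 17.55 km
D–F: √((-21.1)² + (-42.3)²) = √(445.2100 + 1789.2900) = 47.27 km
D–G: √((-32.1)² + (-11.4)²) = √(1030.4100 + 129.9600) = 34.06 km
E–F: √((-3.6)² + (-43.6)²) = √(12.9600 + 1900.9600) = 43.75 km
E–G: √((-14.6)² + (-12.7)²) = √(213.1600 + 161.2900) = 19.35 km
F–G: √((-11.0)² + (30.9)²) = √(121.0000 + 954.8100) = 32.80 km
Closest pair: B–G at 11.68 km.

B and G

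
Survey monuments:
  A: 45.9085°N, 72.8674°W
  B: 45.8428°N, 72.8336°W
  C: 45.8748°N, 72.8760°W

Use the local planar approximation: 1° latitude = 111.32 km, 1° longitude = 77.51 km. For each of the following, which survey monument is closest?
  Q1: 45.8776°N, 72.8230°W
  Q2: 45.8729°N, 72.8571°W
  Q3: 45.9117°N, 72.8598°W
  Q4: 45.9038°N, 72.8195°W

Q1→B; Q2→C; Q3→A; Q4→A

Q1 at 45.8776°N, 72.8230°W:
  A: √((0.0309·111.32)² + (-0.0444·77.51)²) = √(11.832141 + 11.843537) = 4.8658 km
  B: √((-0.0348·111.32)² + (-0.0106·77.51)²) = √(15.007380 + 0.675036) = 3.9601 km
  C: √((-0.0028·111.32)² + (-0.0530·77.51)²) = √(0.097154 + 16.875910) = 4.1198 km
  → nearest: B (3.9601 km)
Q2 at 45.8729°N, 72.8571°W:
  A: √((0.0356·111.32)² + (-0.0103·77.51)²) = √(15.705306 + 0.637368) = 4.0426 km
  B: √((-0.0301·111.32)² + (0.0235·77.51)²) = √(11.227405 + 3.317808) = 3.8138 km
  C: √((0.0019·111.32)² + (-0.0189·77.51)²) = √(0.044736 + 2.146046) = 1.4801 km
  → nearest: C (1.4801 km)
Q3 at 45.9117°N, 72.8598°W:
  A: √((-0.0032·111.32)² + (-0.0076·77.51)²) = √(0.126896 + 0.347011) = 0.6884 km
  B: √((-0.0689·111.32)² + (0.0262·77.51)²) = √(58.828102 + 4.123994) = 7.9342 km
  C: √((-0.0369·111.32)² + (-0.0162·77.51)²) = √(16.873265 + 1.576687) = 4.2953 km
  → nearest: A (0.6884 km)
Q4 at 45.9038°N, 72.8195°W:
  A: √((0.0047·111.32)² + (-0.0479·77.51)²) = √(0.273742 + 13.784357) = 3.7494 km
  B: √((-0.0610·111.32)² + (-0.0141·77.51)²) = √(46.111162 + 1.194411) = 6.8779 km
  C: √((-0.0290·111.32)² + (-0.0565·77.51)²) = √(10.421792 + 19.178400) = 5.4406 km
  → nearest: A (3.7494 km)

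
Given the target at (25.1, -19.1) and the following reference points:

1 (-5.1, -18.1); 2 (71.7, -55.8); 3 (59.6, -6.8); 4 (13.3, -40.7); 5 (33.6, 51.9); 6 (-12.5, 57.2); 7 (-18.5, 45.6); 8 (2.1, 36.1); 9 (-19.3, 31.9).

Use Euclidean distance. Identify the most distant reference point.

Distances from (25.1, -19.1):
1: √((-30.2)² + (1.0)²) = √(912.040 + 1.000) = 30.2
2: √((46.6)² + (-36.7)²) = √(2171.560 + 1346.890) = 59.3
3: √((34.5)² + (12.3)²) = √(1190.250 + 151.290) = 36.6
4: √((-11.8)² + (-21.6)²) = √(139.240 + 466.560) = 24.6
5: √((8.5)² + (71.0)²) = √(72.250 + 5041.000) = 71.5
6: √((-37.6)² + (76.3)²) = √(1413.760 + 5821.690) = 85.1
7: √((-43.6)² + (64.7)²) = √(1900.960 + 4186.090) = 78.0
8: √((-23.0)² + (55.2)²) = √(529.000 + 3047.040) = 59.8
9: √((-44.4)² + (51.0)²) = √(1971.360 + 2601.000) = 67.6
Maximum: 6 at 85.1.

6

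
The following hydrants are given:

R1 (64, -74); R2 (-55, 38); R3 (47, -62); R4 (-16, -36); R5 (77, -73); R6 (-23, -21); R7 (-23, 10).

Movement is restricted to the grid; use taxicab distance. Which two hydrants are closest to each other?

R1 and R5

Pairwise distances:
R1–R2: 231
R1–R3: 29
R1–R4: 118
R1–R5: 14
R1–R6: 140
R1–R7: 171
R2–R3: 202
R2–R4: 113
R2–R5: 243
R2–R6: 91
R2–R7: 60
R3–R4: 89
R3–R5: 41
R3–R6: 111
R3–R7: 142
R4–R5: 130
R4–R6: 22
R4–R7: 53
R5–R6: 152
R5–R7: 183
R6–R7: 31
Closest pair: R1–R5 at 14.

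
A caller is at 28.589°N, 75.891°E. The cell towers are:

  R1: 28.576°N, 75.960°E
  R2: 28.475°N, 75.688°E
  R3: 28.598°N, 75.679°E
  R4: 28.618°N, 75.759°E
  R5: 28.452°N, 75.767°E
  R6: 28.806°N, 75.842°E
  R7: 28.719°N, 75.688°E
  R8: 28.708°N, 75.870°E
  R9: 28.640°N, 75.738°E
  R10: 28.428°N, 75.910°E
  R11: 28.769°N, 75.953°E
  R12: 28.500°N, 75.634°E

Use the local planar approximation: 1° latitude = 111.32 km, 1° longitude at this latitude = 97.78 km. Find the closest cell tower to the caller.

R1

Distances from 28.589°N, 75.891°E:
R1: √((-0.013·111.32)² + (0.069·97.78)²) = √(2.09427 + 45.51958) = 6.900 km
R2: √((-0.114·111.32)² + (-0.203·97.78)²) = √(161.04828 + 393.99630) = 23.559 km
R3: √((0.009·111.32)² + (-0.212·97.78)²) = √(1.00376 + 429.70637) = 20.754 km
R4: √((0.029·111.32)² + (-0.132·97.78)²) = √(10.42179 + 166.58962) = 13.305 km
R5: √((-0.137·111.32)² + (-0.124·97.78)²) = √(232.58812 + 147.00884) = 19.483 km
R6: √((0.217·111.32)² + (-0.049·97.78)²) = √(583.53359 + 22.95579) = 24.627 km
R7: √((0.130·111.32)² + (-0.203·97.78)²) = √(209.42721 + 393.99630) = 24.565 km
R8: √((0.119·111.32)² + (-0.021·97.78)²) = √(175.48513 + 4.21637) = 13.405 km
R9: √((0.051·111.32)² + (-0.153·97.78)²) = √(32.23196 + 223.81177) = 16.001 km
R10: √((-0.161·111.32)² + (0.019·97.78)²) = √(321.21672 + 3.45150) = 18.019 km
R11: √((0.180·111.32)² + (0.062·97.78)²) = √(401.50541 + 36.75221) = 20.935 km
R12: √((-0.089·111.32)² + (-0.257·97.78)²) = √(98.15816 + 631.48976) = 27.012 km
Minimum: R1 at 6.900 km.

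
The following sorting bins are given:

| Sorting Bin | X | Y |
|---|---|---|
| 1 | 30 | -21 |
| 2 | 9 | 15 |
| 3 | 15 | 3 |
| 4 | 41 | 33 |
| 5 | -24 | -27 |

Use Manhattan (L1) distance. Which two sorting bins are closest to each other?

Pairwise distances:
1–2: 57
1–3: 39
1–4: 65
1–5: 60
2–3: 18
2–4: 50
2–5: 75
3–4: 56
3–5: 69
4–5: 125
Closest pair: 2–3 at 18.

2 and 3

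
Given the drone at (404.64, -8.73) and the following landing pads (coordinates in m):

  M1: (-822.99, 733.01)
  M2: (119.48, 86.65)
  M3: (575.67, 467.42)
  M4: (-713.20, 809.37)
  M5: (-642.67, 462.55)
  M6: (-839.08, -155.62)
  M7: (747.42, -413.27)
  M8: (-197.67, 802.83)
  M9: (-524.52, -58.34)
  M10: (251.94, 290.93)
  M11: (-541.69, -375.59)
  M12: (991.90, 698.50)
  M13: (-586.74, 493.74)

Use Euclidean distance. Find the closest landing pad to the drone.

Distances from (404.64, -8.73):
M1: 1434.31 m
M2: 300.69 m
M3: 505.93 m
M4: 1385.23 m
M5: 1148.46 m
M6: 1252.36 m
M7: 530.24 m
M8: 1010.65 m
M9: 930.48 m
M10: 336.32 m
M11: 1014.95 m
M12: 919.27 m
M13: 1111.45 m
Minimum: M2 at 300.69 m.

M2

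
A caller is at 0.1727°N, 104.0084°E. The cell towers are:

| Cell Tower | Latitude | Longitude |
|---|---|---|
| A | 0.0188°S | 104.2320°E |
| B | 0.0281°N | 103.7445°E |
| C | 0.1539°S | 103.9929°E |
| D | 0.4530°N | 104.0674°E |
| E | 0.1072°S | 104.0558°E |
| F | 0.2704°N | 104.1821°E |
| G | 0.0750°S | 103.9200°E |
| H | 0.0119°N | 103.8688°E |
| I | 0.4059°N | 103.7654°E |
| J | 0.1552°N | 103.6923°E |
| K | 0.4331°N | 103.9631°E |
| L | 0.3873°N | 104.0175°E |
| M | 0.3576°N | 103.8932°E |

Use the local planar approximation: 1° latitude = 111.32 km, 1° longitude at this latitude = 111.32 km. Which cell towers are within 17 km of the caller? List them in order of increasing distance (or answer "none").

none

Distances from 0.1727°N, 104.0084°E:
A: √((-0.1915·111.32)² + (0.2236·111.32)²) = √(454.447744 + 619.569448) = 32.7722 km
B: √((-0.1446·111.32)² + (-0.2639·111.32)²) = √(259.109288 + 863.028576) = 33.4983 km
C: √((-0.3266·111.32)² + (-0.0155·111.32)²) = √(1321.839593 + 2.977212) = 36.3980 km
D: √((0.2803·111.32)² + (0.0590·111.32)²) = √(973.626959 + 43.137048) = 31.8867 km
E: √((-0.2799·111.32)² + (0.0474·111.32)²) = √(970.850128 + 27.842170) = 31.6021 km
F: √((0.0977·111.32)² + (0.1737·111.32)²) = √(118.286593 + 373.891879) = 22.1851 km
G: √((-0.2477·111.32)² + (-0.0884·111.32)²) = √(760.323491 + 96.839140) = 29.2773 km
H: √((-0.1608·111.32)² + (-0.1396·111.32)²) = √(320.419165 + 241.500054) = 23.7048 km
I: √((0.2332·111.32)² + (-0.2430·111.32)²) = √(673.912462 + 731.743617) = 37.4921 km
J: √((-0.0175·111.32)² + (-0.3161·111.32)²) = √(3.795094 + 1238.213079) = 35.2421 km
K: √((0.2604·111.32)² + (-0.0453·111.32)²) = √(840.288375 + 25.429791) = 29.4231 km
L: √((0.2146·111.32)² + (0.0091·111.32)²) = √(570.697317 + 1.026193) = 23.9107 km
M: √((0.1849·111.32)² + (-0.1152·111.32)²) = √(423.662688 + 164.456617) = 24.2512 km
Threshold 17 km: none within range.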